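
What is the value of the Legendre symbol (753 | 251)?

0

First reduce: 753 ≡ 0 (mod 251).
Top reduces to 0: gcd > 1, so the symbol is 0.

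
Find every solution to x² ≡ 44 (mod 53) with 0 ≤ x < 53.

16, 37

53 ≡ 1 (mod 4), so we find a root by search.
Trying successive values, 16² = 256 ≡ 44 (mod 53). The other root is 53 − 16 = 37.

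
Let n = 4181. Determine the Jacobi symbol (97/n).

Reciprocity: 97 ≡ 1 and 4181 ≡ 1 (mod 4), so (97/4181) = +(4181/97).
Reduce top mod 97: now compute (10/97).
Pull out 2: since 97 ≡ 1 (mod 8), (2/97) = +1.
Reciprocity: 5 ≡ 1 and 97 ≡ 1 (mod 4), so (5/97) = +(97/5).
Reduce top mod 5: now compute (2/5).
Pull out 2: since 5 ≡ 5 (mod 8), (2/5) = -1.
Reached (1/5) = 1. Collecting the sign flips along the way, the symbol is -1.

-1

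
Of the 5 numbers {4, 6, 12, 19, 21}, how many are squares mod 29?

2

(4/29) = +1 → QR.
(6/29) = +1 → QR.
(12/29) = -1 → non-residue.
(19/29) = -1 → non-residue.
(21/29) = -1 → non-residue.
Total quadratic residues among the 5: 2.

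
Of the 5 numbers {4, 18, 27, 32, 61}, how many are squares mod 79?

3

(4/79) = +1 → QR.
(18/79) = +1 → QR.
(27/79) = -1 → non-residue.
(32/79) = +1 → QR.
(61/79) = -1 → non-residue.
Total quadratic residues among the 5: 3.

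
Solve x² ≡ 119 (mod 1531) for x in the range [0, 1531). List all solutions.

Since 1531 ≡ 3 (mod 4), a square root of 119 is 119^((1531+1)/4) = 119^383 mod 1531.
Repeated squaring: 119^2≡382, 119^4≡479, 119^8≡1322, 119^16≡813, 119^32≡1108, 119^64≡1333, 119^128≡929, 119^256≡1088 (mod 1531).
119^383 = 119^(256+64+32+16+8+4+2+1) ≡ 620 (mod 1531).
Check: 620² = 384400 ≡ 119 (mod 1531). The two roots are 620 and 911.

620, 911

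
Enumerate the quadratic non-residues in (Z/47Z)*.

5 10 11 13 15 19 20 22 23 26 29 30 31 33 35 38 39 40 41 43 44 45 46

Square k = 1,…,23 (k and 47−k give the same square):
1²=1, 2²=4, 3²=9, 4²=16, 5²=25, 6²=36, 7²≡2, 8²≡17, 9²≡34, 10²≡6, 11²≡27, 12²≡3, 13²≡28, 14²≡8, 15²≡37, 16²≡21, 17²≡7, 18²≡42, 19²≡32, 20²≡24, 21²≡18, 22²≡14, 23²≡12 (mod 47).
The residues are {1, 2, 3, 4, 6, 7, 8, 9, 12, 14, 16, 17, 18, 21, 24, 25, 27, 28, 32, 34, 36, 37, 42}; the non-residues are the remaining 23 nonzero classes.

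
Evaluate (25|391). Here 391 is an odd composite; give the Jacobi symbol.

1

Reciprocity: 25 ≡ 1 and 391 ≡ 3 (mod 4), so (25/391) = +(391/25).
Reduce top mod 25: now compute (16/25).
Pull out 2^4: since 25 ≡ 1 (mod 8), (2/25) = +1, so (2/25)^4 = +1.
Reached (1/25) = 1. Collecting the sign flips along the way, the symbol is +1.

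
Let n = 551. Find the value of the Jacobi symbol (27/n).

1

Reciprocity: 27 ≡ 3 and 551 ≡ 3 (mod 4), so (27/551) = −(551/27).
Reduce top mod 27: now compute (11/27).
Reciprocity: 11 ≡ 3 and 27 ≡ 3 (mod 4), so (11/27) = −(27/11).
Reduce top mod 11: now compute (5/11).
Reciprocity: 5 ≡ 1 and 11 ≡ 3 (mod 4), so (5/11) = +(11/5).
Reduce top mod 5: now compute (1/5).
Reached (1/5) = 1. Collecting the sign flips along the way, the symbol is +1.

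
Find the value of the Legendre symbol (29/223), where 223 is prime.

Reciprocity: 29 ≡ 1 and 223 ≡ 3 (mod 4), so (29/223) = +(223/29).
Reduce top mod 29: now compute (20/29).
Pull out 2^2: since 29 ≡ 5 (mod 8), (2/29) = -1, so (2/29)^2 = +1.
Reciprocity: 5 ≡ 1 and 29 ≡ 1 (mod 4), so (5/29) = +(29/5).
Reduce top mod 5: now compute (4/5).
Pull out 2^2: since 5 ≡ 5 (mod 8), (2/5) = -1, so (2/5)^2 = +1.
Reached (1/5) = 1. Collecting the sign flips along the way, the symbol is +1.

1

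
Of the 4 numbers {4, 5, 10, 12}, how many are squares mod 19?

(4/19) = +1 → QR.
(5/19) = +1 → QR.
(10/19) = -1 → non-residue.
(12/19) = -1 → non-residue.
Total quadratic residues among the 4: 2.

2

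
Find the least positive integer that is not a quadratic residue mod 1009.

(2/1009) = +1, so 2 is a residue.
(3/1009) = +1, so 3 is a residue.
(4/1009) = +1, so 4 is a residue.
(5/1009) = +1, so 5 is a residue.
(6/1009) = +1, so 6 is a residue.
(7/1009) = +1, so 7 is a residue.
(8/1009) = +1, so 8 is a residue.
(9/1009) = +1, so 9 is a residue.
(10/1009) = +1, so 10 is a residue.
(11/1009) = −1, so 11 is the smallest positive non-residue mod 1009.

11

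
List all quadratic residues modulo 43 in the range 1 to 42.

Square k = 1,…,21 (k and 43−k give the same square):
1²=1, 2²=4, 3²=9, 4²=16, 5²=25, 6²=36, 7²≡6, 8²≡21, 9²≡38, 10²≡14, 11²≡35, 12²≡15, 13²≡40, 14²≡24, 15²≡10, 16²≡41, 17²≡31, 18²≡23, 19²≡17, 20²≡13, 21²≡11 (mod 43).
So the quadratic residues mod 43 are {1, 4, 6, 9, 10, 11, 13, 14, 15, 16, 17, 21, 23, 24, 25, 31, 35, 36, 38, 40, 41}.

1, 4, 6, 9, 10, 11, 13, 14, 15, 16, 17, 21, 23, 24, 25, 31, 35, 36, 38, 40, 41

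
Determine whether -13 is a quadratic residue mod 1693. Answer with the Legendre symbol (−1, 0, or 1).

First reduce: -13 ≡ 1680 (mod 1693).
Pull out 2^4: since 1693 ≡ 5 (mod 8), (2/1693) = -1, so (2/1693)^4 = +1.
Reciprocity: 105 ≡ 1 and 1693 ≡ 1 (mod 4), so (105/1693) = +(1693/105).
Reduce top mod 105: now compute (13/105).
Reciprocity: 13 ≡ 1 and 105 ≡ 1 (mod 4), so (13/105) = +(105/13).
Reduce top mod 13: now compute (1/13).
Reached (1/13) = 1. Collecting the sign flips along the way, the symbol is +1.

1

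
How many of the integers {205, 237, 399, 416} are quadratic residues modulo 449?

3

(205/449) = +1 → QR.
(237/449) = +1 → QR.
(399/449) = +1 → QR.
(416/449) = -1 → non-residue.
Total quadratic residues among the 4: 3.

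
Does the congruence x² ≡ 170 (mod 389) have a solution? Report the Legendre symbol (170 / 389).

Pull out 2: since 389 ≡ 5 (mod 8), (2/389) = -1.
Reciprocity: 85 ≡ 1 and 389 ≡ 1 (mod 4), so (85/389) = +(389/85).
Reduce top mod 85: now compute (49/85).
Reciprocity: 49 ≡ 1 and 85 ≡ 1 (mod 4), so (49/85) = +(85/49).
Reduce top mod 49: now compute (36/49).
Pull out 2^2: since 49 ≡ 1 (mod 8), (2/49) = +1, so (2/49)^2 = +1.
Reciprocity: 9 ≡ 1 and 49 ≡ 1 (mod 4), so (9/49) = +(49/9).
Reduce top mod 9: now compute (4/9).
Pull out 2^2: since 9 ≡ 1 (mod 8), (2/9) = +1, so (2/9)^2 = +1.
Reached (1/9) = 1. Collecting the sign flips along the way, the symbol is -1.

-1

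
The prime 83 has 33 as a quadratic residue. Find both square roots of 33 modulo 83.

Since 83 ≡ 3 (mod 4), a square root of 33 is 33^((83+1)/4) = 33^21 mod 83.
Repeated squaring: 33^2≡10, 33^4≡17, 33^8≡40, 33^16≡23 (mod 83).
33^21 = 33^(16+4+1) ≡ 38 (mod 83).
Check: 38² = 1444 ≡ 33 (mod 83). The two roots are 38 and 45.

38, 45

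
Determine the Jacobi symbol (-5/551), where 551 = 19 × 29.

-1

First reduce: -5 ≡ 546 (mod 551).
Pull out 2: since 551 ≡ 7 (mod 8), (2/551) = +1.
Reciprocity: 273 ≡ 1 and 551 ≡ 3 (mod 4), so (273/551) = +(551/273).
Reduce top mod 273: now compute (5/273).
Reciprocity: 5 ≡ 1 and 273 ≡ 1 (mod 4), so (5/273) = +(273/5).
Reduce top mod 5: now compute (3/5).
Reciprocity: 3 ≡ 3 and 5 ≡ 1 (mod 4), so (3/5) = +(5/3).
Reduce top mod 3: now compute (2/3).
Pull out 2: since 3 ≡ 3 (mod 8), (2/3) = -1.
Reached (1/3) = 1. Collecting the sign flips along the way, the symbol is -1.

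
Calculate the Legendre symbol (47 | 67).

Euler's criterion: (47/67) ≡ 47^33 (mod 67).
47^2 ≡ 65 (mod 67)
47^4 ≡ 4 (mod 67)
47^8 ≡ 16 (mod 67)
47^16 ≡ 55 (mod 67)
47^32 ≡ 10 (mod 67)
47^33 = 47^(32+1) ≡ 1 (mod 67).
Result is 1, so (47/67) = 1.

1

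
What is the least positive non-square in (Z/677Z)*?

2

(2/677) = −1, so 2 is the smallest positive non-residue mod 677.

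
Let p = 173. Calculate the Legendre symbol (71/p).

Euler's criterion: (71/173) ≡ 71^86 (mod 173).
71^2 ≡ 24 (mod 173)
71^4 ≡ 57 (mod 173)
71^8 ≡ 135 (mod 173)
71^16 ≡ 60 (mod 173)
71^32 ≡ 140 (mod 173)
71^64 ≡ 51 (mod 173)
71^86 = 71^(64+16+4+2) ≡ 172 (mod 173).
Result is 172 ≡ −1, so (71/173) = −1.

-1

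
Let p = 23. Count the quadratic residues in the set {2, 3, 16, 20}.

(2/23) = +1 → QR.
(3/23) = +1 → QR.
(16/23) = +1 → QR.
(20/23) = -1 → non-residue.
Total quadratic residues among the 4: 3.

3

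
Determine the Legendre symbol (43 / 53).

1

Euler's criterion: (43/53) ≡ 43^26 (mod 53).
43^2 ≡ 47 (mod 53)
43^4 ≡ 36 (mod 53)
43^8 ≡ 24 (mod 53)
43^16 ≡ 46 (mod 53)
43^26 = 43^(16+8+2) ≡ 1 (mod 53).
Result is 1, so (43/53) = 1.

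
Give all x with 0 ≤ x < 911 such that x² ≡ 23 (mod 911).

Since 911 ≡ 3 (mod 4), a square root of 23 is 23^((911+1)/4) = 23^228 mod 911.
Repeated squaring: 23^2≡529, 23^4≡164, 23^8≡477, 23^16≡690, 23^32≡558, 23^64≡713, 23^128≡31 (mod 911).
23^228 = 23^(128+64+32+4) ≡ 80 (mod 911).
Check: 80² = 6400 ≡ 23 (mod 911). The two roots are 80 and 831.

80, 831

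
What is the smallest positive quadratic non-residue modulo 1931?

(2/1931) = −1, so 2 is the smallest positive non-residue mod 1931.

2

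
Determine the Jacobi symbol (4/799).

1

Pull out 2^2: since 799 ≡ 7 (mod 8), (2/799) = +1, so (2/799)^2 = +1.
Reached (1/799) = 1. Collecting the sign flips along the way, the symbol is +1.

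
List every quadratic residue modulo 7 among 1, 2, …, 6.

Square k = 1,…,3 (k and 7−k give the same square):
1²=1, 2²=4, 3²≡2 (mod 7).
So the quadratic residues mod 7 are {1, 2, 4}.

1,2,4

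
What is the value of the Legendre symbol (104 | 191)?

1

Pull out 2^3: since 191 ≡ 7 (mod 8), (2/191) = +1, so (2/191)^3 = +1.
Reciprocity: 13 ≡ 1 and 191 ≡ 3 (mod 4), so (13/191) = +(191/13).
Reduce top mod 13: now compute (9/13).
Reciprocity: 9 ≡ 1 and 13 ≡ 1 (mod 4), so (9/13) = +(13/9).
Reduce top mod 9: now compute (4/9).
Pull out 2^2: since 9 ≡ 1 (mod 8), (2/9) = +1, so (2/9)^2 = +1.
Reached (1/9) = 1. Collecting the sign flips along the way, the symbol is +1.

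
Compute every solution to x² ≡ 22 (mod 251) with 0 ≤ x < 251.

111, 140

Since 251 ≡ 3 (mod 4), a square root of 22 is 22^((251+1)/4) = 22^63 mod 251.
Repeated squaring: 22^2≡233, 22^4≡73, 22^8≡58, 22^16≡101, 22^32≡161 (mod 251).
22^63 = 22^(32+16+8+4+2+1) ≡ 140 (mod 251).
Check: 140² = 19600 ≡ 22 (mod 251). The two roots are 111 and 140.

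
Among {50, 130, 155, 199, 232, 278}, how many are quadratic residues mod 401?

2

(50/401) = +1 → QR.
(130/401) = -1 → non-residue.
(155/401) = -1 → non-residue.
(199/401) = -1 → non-residue.
(232/401) = +1 → QR.
(278/401) = -1 → non-residue.
Total quadratic residues among the 6: 2.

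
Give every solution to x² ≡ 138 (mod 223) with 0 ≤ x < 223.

19, 204

Since 223 ≡ 3 (mod 4), a square root of 138 is 138^((223+1)/4) = 138^56 mod 223.
Repeated squaring: 138^2≡89, 138^4≡116, 138^8≡76, 138^16≡201, 138^32≡38 (mod 223).
138^56 = 138^(32+16+8) ≡ 19 (mod 223).
Check: 19² = 361 ≡ 138 (mod 223). The two roots are 19 and 204.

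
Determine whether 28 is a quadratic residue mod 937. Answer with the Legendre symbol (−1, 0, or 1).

-1

Pull out 2^2: since 937 ≡ 1 (mod 8), (2/937) = +1, so (2/937)^2 = +1.
Reciprocity: 7 ≡ 3 and 937 ≡ 1 (mod 4), so (7/937) = +(937/7).
Reduce top mod 7: now compute (6/7).
Pull out 2: since 7 ≡ 7 (mod 8), (2/7) = +1.
Reciprocity: 3 ≡ 3 and 7 ≡ 3 (mod 4), so (3/7) = −(7/3).
Reduce top mod 3: now compute (1/3).
Reached (1/3) = 1. Collecting the sign flips along the way, the symbol is -1.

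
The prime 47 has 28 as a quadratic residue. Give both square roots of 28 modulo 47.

13, 34

Since 47 ≡ 3 (mod 4), a square root of 28 is 28^((47+1)/4) = 28^12 mod 47.
Repeated squaring: 28^2≡32, 28^4≡37, 28^8≡6 (mod 47).
28^12 = 28^(8+4) ≡ 34 (mod 47).
Check: 34² = 1156 ≡ 28 (mod 47). The two roots are 13 and 34.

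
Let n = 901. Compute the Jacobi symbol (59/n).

Reciprocity: 59 ≡ 3 and 901 ≡ 1 (mod 4), so (59/901) = +(901/59).
Reduce top mod 59: now compute (16/59).
Pull out 2^4: since 59 ≡ 3 (mod 8), (2/59) = -1, so (2/59)^4 = +1.
Reached (1/59) = 1. Collecting the sign flips along the way, the symbol is +1.

1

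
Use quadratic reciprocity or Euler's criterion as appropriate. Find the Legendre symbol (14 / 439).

1

Euler's criterion: (14/439) ≡ 14^219 (mod 439).
14^2 ≡ 196 (mod 439)
14^4 ≡ 223 (mod 439)
14^8 ≡ 122 (mod 439)
14^16 ≡ 397 (mod 439)
14^32 ≡ 8 (mod 439)
14^64 ≡ 64 (mod 439)
14^128 ≡ 145 (mod 439)
14^219 = 14^(128+64+16+8+2+1) ≡ 1 (mod 439).
Result is 1, so (14/439) = 1.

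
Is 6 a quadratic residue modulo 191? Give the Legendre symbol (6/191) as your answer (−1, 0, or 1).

Pull out 2: since 191 ≡ 7 (mod 8), (2/191) = +1.
Reciprocity: 3 ≡ 3 and 191 ≡ 3 (mod 4), so (3/191) = −(191/3).
Reduce top mod 3: now compute (2/3).
Pull out 2: since 3 ≡ 3 (mod 8), (2/3) = -1.
Reached (1/3) = 1. Collecting the sign flips along the way, the symbol is +1.

1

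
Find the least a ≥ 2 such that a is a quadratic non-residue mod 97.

(2/97) = +1, so 2 is a residue.
(3/97) = +1, so 3 is a residue.
(4/97) = +1, so 4 is a residue.
(5/97) = −1, so 5 is the smallest positive non-residue mod 97.

5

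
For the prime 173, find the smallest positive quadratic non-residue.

2

(2/173) = −1, so 2 is the smallest positive non-residue mod 173.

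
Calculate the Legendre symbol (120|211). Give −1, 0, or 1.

1

Euler's criterion: (120/211) ≡ 120^105 (mod 211).
120^2 ≡ 52 (mod 211)
120^4 ≡ 172 (mod 211)
120^8 ≡ 44 (mod 211)
120^16 ≡ 37 (mod 211)
120^32 ≡ 103 (mod 211)
120^64 ≡ 59 (mod 211)
120^105 = 120^(64+32+8+1) ≡ 1 (mod 211).
Result is 1, so (120/211) = 1.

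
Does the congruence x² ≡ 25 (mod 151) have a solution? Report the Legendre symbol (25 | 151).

1

Euler's criterion: (25/151) ≡ 25^75 (mod 151).
25^2 ≡ 21 (mod 151)
25^4 ≡ 139 (mod 151)
25^8 ≡ 144 (mod 151)
25^16 ≡ 49 (mod 151)
25^32 ≡ 136 (mod 151)
25^64 ≡ 74 (mod 151)
25^75 = 25^(64+8+2+1) ≡ 1 (mod 151).
Result is 1, so (25/151) = 1.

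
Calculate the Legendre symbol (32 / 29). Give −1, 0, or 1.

-1

Euler's criterion: (32/29) ≡ 3^14 (mod 29).
3^2 ≡ 9 (mod 29)
3^4 ≡ 23 (mod 29)
3^8 ≡ 7 (mod 29)
3^14 = 3^(8+4+2) ≡ 28 (mod 29).
Result is 28 ≡ −1, so (32/29) = −1.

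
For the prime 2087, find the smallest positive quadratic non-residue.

5

(2/2087) = +1, so 2 is a residue.
(3/2087) = +1, so 3 is a residue.
(4/2087) = +1, so 4 is a residue.
(5/2087) = −1, so 5 is the smallest positive non-residue mod 2087.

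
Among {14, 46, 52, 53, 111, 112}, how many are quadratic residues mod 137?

(14/137) = +1 → QR.
(46/137) = -1 → non-residue.
(52/137) = -1 → non-residue.
(53/137) = -1 → non-residue.
(111/137) = -1 → non-residue.
(112/137) = +1 → QR.
Total quadratic residues among the 6: 2.

2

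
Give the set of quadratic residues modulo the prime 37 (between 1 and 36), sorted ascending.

1 3 4 7 9 10 11 12 16 21 25 26 27 28 30 33 34 36

Square k = 1,…,18 (k and 37−k give the same square):
1²=1, 2²=4, 3²=9, 4²=16, 5²=25, 6²=36, 7²≡12, 8²≡27, 9²≡7, 10²≡26, 11²≡10, 12²≡33, 13²≡21, 14²≡11, 15²≡3, 16²≡34, 17²≡30, 18²≡28 (mod 37).
So the quadratic residues mod 37 are {1, 3, 4, 7, 9, 10, 11, 12, 16, 21, 25, 26, 27, 28, 30, 33, 34, 36}.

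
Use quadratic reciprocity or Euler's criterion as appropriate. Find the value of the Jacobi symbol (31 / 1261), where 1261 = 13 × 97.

-1

Reciprocity: 31 ≡ 3 and 1261 ≡ 1 (mod 4), so (31/1261) = +(1261/31).
Reduce top mod 31: now compute (21/31).
Reciprocity: 21 ≡ 1 and 31 ≡ 3 (mod 4), so (21/31) = +(31/21).
Reduce top mod 21: now compute (10/21).
Pull out 2: since 21 ≡ 5 (mod 8), (2/21) = -1.
Reciprocity: 5 ≡ 1 and 21 ≡ 1 (mod 4), so (5/21) = +(21/5).
Reduce top mod 5: now compute (1/5).
Reached (1/5) = 1. Collecting the sign flips along the way, the symbol is -1.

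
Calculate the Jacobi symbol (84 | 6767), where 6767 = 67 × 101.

1

Pull out 2^2: since 6767 ≡ 7 (mod 8), (2/6767) = +1, so (2/6767)^2 = +1.
Reciprocity: 21 ≡ 1 and 6767 ≡ 3 (mod 4), so (21/6767) = +(6767/21).
Reduce top mod 21: now compute (5/21).
Reciprocity: 5 ≡ 1 and 21 ≡ 1 (mod 4), so (5/21) = +(21/5).
Reduce top mod 5: now compute (1/5).
Reached (1/5) = 1. Collecting the sign flips along the way, the symbol is +1.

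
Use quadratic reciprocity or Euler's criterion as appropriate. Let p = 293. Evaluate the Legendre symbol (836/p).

First reduce: 836 ≡ 250 (mod 293).
Pull out 2: since 293 ≡ 5 (mod 8), (2/293) = -1.
Reciprocity: 125 ≡ 1 and 293 ≡ 1 (mod 4), so (125/293) = +(293/125).
Reduce top mod 125: now compute (43/125).
Reciprocity: 43 ≡ 3 and 125 ≡ 1 (mod 4), so (43/125) = +(125/43).
Reduce top mod 43: now compute (39/43).
Reciprocity: 39 ≡ 3 and 43 ≡ 3 (mod 4), so (39/43) = −(43/39).
Reduce top mod 39: now compute (4/39).
Pull out 2^2: since 39 ≡ 7 (mod 8), (2/39) = +1, so (2/39)^2 = +1.
Reached (1/39) = 1. Collecting the sign flips along the way, the symbol is +1.

1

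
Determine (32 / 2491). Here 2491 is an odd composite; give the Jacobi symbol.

Pull out 2^5: since 2491 ≡ 3 (mod 8), (2/2491) = -1, so (2/2491)^5 = -1.
Reached (1/2491) = 1. Collecting the sign flips along the way, the symbol is -1.

-1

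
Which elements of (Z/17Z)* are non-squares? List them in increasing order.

Square k = 1,…,8 (k and 17−k give the same square):
1²=1, 2²=4, 3²=9, 4²=16, 5²≡8, 6²≡2, 7²≡15, 8²≡13 (mod 17).
The residues are {1, 2, 4, 8, 9, 13, 15, 16}; the non-residues are the remaining 8 nonzero classes.

3, 5, 6, 7, 10, 11, 12, 14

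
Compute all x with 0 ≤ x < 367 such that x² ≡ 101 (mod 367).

Since 367 ≡ 3 (mod 4), a square root of 101 is 101^((367+1)/4) = 101^92 mod 367.
Repeated squaring: 101^2≡292, 101^4≡120, 101^8≡87, 101^16≡229, 101^32≡327, 101^64≡132 (mod 367).
101^92 = 101^(64+16+8+4) ≡ 323 (mod 367).
Check: 323² = 104329 ≡ 101 (mod 367). The two roots are 44 and 323.

44, 323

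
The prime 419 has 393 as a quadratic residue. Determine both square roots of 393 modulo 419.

112, 307

Since 419 ≡ 3 (mod 4), a square root of 393 is 393^((419+1)/4) = 393^105 mod 419.
Repeated squaring: 393^2≡257, 393^4≡266, 393^8≡364, 393^16≡92, 393^32≡84, 393^64≡352 (mod 419).
393^105 = 393^(64+32+8+1) ≡ 112 (mod 419).
Check: 112² = 12544 ≡ 393 (mod 419). The two roots are 112 and 307.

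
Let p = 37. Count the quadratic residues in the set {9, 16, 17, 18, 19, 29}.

2

(9/37) = +1 → QR.
(16/37) = +1 → QR.
(17/37) = -1 → non-residue.
(18/37) = -1 → non-residue.
(19/37) = -1 → non-residue.
(29/37) = -1 → non-residue.
Total quadratic residues among the 6: 2.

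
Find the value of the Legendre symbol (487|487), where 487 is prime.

First reduce: 487 ≡ 0 (mod 487).
Top reduces to 0: gcd > 1, so the symbol is 0.

0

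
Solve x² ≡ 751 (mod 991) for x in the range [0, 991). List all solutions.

274, 717

Since 991 ≡ 3 (mod 4), a square root of 751 is 751^((991+1)/4) = 751^248 mod 991.
Repeated squaring: 751^2≡122, 751^4≡19, 751^8≡361, 751^16≡500, 751^32≡268, 751^64≡472, 751^128≡800 (mod 991).
751^248 = 751^(128+64+32+16+8) ≡ 274 (mod 991).
Check: 274² = 75076 ≡ 751 (mod 991). The two roots are 274 and 717.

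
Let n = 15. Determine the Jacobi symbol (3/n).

Reciprocity: 3 ≡ 3 and 15 ≡ 3 (mod 4), so (3/15) = −(15/3).
Reduce top mod 3: now compute (0/3).
Top reduces to 0: gcd > 1, so the symbol is 0.

0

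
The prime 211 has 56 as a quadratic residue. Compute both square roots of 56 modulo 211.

Since 211 ≡ 3 (mod 4), a square root of 56 is 56^((211+1)/4) = 56^53 mod 211.
Repeated squaring: 56^2≡182, 56^4≡208, 56^8≡9, 56^16≡81, 56^32≡20 (mod 211).
56^53 = 56^(32+16+4+1) ≡ 30 (mod 211).
Check: 30² = 900 ≡ 56 (mod 211). The two roots are 30 and 181.

30, 181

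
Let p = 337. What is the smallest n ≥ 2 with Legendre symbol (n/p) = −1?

(2/337) = +1, so 2 is a residue.
(3/337) = +1, so 3 is a residue.
(4/337) = +1, so 4 is a residue.
(5/337) = −1, so 5 is the smallest positive non-residue mod 337.

5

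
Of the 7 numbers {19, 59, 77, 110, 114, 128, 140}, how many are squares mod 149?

4

(19/149) = +1 → QR.
(59/149) = -1 → non-residue.
(77/149) = -1 → non-residue.
(110/149) = +1 → QR.
(114/149) = +1 → QR.
(128/149) = -1 → non-residue.
(140/149) = +1 → QR.
Total quadratic residues among the 7: 4.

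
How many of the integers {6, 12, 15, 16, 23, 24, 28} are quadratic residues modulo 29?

5

(6/29) = +1 → QR.
(12/29) = -1 → non-residue.
(15/29) = -1 → non-residue.
(16/29) = +1 → QR.
(23/29) = +1 → QR.
(24/29) = +1 → QR.
(28/29) = +1 → QR.
Total quadratic residues among the 7: 5.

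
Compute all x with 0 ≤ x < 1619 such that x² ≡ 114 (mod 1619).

690, 929

Since 1619 ≡ 3 (mod 4), a square root of 114 is 114^((1619+1)/4) = 114^405 mod 1619.
Repeated squaring: 114^2≡44, 114^4≡317, 114^8≡111, 114^16≡988, 114^32≡1506, 114^64≡1436, 114^128≡1109, 114^256≡1060 (mod 1619).
114^405 = 114^(256+128+16+4+1) ≡ 690 (mod 1619).
Check: 690² = 476100 ≡ 114 (mod 1619). The two roots are 690 and 929.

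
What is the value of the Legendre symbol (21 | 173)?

1

Reciprocity: 21 ≡ 1 and 173 ≡ 1 (mod 4), so (21/173) = +(173/21).
Reduce top mod 21: now compute (5/21).
Reciprocity: 5 ≡ 1 and 21 ≡ 1 (mod 4), so (5/21) = +(21/5).
Reduce top mod 5: now compute (1/5).
Reached (1/5) = 1. Collecting the sign flips along the way, the symbol is +1.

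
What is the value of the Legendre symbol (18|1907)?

-1

Pull out 2: since 1907 ≡ 3 (mod 8), (2/1907) = -1.
Reciprocity: 9 ≡ 1 and 1907 ≡ 3 (mod 4), so (9/1907) = +(1907/9).
Reduce top mod 9: now compute (8/9).
Pull out 2^3: since 9 ≡ 1 (mod 8), (2/9) = +1, so (2/9)^3 = +1.
Reached (1/9) = 1. Collecting the sign flips along the way, the symbol is -1.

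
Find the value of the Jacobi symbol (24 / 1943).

1

Pull out 2^3: since 1943 ≡ 7 (mod 8), (2/1943) = +1, so (2/1943)^3 = +1.
Reciprocity: 3 ≡ 3 and 1943 ≡ 3 (mod 4), so (3/1943) = −(1943/3).
Reduce top mod 3: now compute (2/3).
Pull out 2: since 3 ≡ 3 (mod 8), (2/3) = -1.
Reached (1/3) = 1. Collecting the sign flips along the way, the symbol is +1.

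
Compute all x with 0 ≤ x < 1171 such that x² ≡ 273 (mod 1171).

Since 1171 ≡ 3 (mod 4), a square root of 273 is 273^((1171+1)/4) = 273^293 mod 1171.
Repeated squaring: 273^2≡756, 273^4≡88, 273^8≡718, 273^16≡284, 273^32≡1028, 273^64≡542, 273^128≡1014, 273^256≡58 (mod 1171).
273^293 = 273^(256+32+4+1) ≡ 1133 (mod 1171).
Check: 1133² = 1283689 ≡ 273 (mod 1171). The two roots are 38 and 1133.

38, 1133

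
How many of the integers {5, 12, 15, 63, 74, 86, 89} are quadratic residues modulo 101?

(5/101) = +1 → QR.
(12/101) = -1 → non-residue.
(15/101) = -1 → non-residue.
(63/101) = -1 → non-residue.
(74/101) = -1 → non-residue.
(86/101) = -1 → non-residue.
(89/101) = -1 → non-residue.
Total quadratic residues among the 7: 1.

1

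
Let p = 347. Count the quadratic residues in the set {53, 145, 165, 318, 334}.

(53/347) = +1 → QR.
(145/347) = -1 → non-residue.
(165/347) = -1 → non-residue.
(318/347) = -1 → non-residue.
(334/347) = -1 → non-residue.
Total quadratic residues among the 5: 1.

1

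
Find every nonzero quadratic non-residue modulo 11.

Square k = 1,…,5 (k and 11−k give the same square):
1²=1, 2²=4, 3²=9, 4²≡5, 5²≡3 (mod 11).
The residues are {1, 3, 4, 5, 9}; the non-residues are the remaining 5 nonzero classes.

2 6 7 8 10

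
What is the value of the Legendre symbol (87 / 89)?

Euler's criterion: (87/89) ≡ 87^44 (mod 89).
87^2 ≡ 4 (mod 89)
87^4 ≡ 16 (mod 89)
87^8 ≡ 78 (mod 89)
87^16 ≡ 32 (mod 89)
87^32 ≡ 45 (mod 89)
87^44 = 87^(32+8+4) ≡ 1 (mod 89).
Result is 1, so (87/89) = 1.

1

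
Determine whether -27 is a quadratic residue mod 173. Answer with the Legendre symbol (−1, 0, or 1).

-1

Euler's criterion: (-27/173) ≡ 146^86 (mod 173).
146^2 ≡ 37 (mod 173)
146^4 ≡ 158 (mod 173)
146^8 ≡ 52 (mod 173)
146^16 ≡ 109 (mod 173)
146^32 ≡ 117 (mod 173)
146^64 ≡ 22 (mod 173)
146^86 = 146^(64+16+4+2) ≡ 172 (mod 173).
Result is 172 ≡ −1, so (-27/173) = −1.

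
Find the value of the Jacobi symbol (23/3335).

Reciprocity: 23 ≡ 3 and 3335 ≡ 3 (mod 4), so (23/3335) = −(3335/23).
Reduce top mod 23: now compute (0/23).
Top reduces to 0: gcd > 1, so the symbol is 0.

0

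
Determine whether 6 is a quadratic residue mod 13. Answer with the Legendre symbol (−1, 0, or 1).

Euler's criterion: (6/13) ≡ 6^6 (mod 13).
6^2 ≡ 10 (mod 13)
6^4 ≡ 9 (mod 13)
6^6 = 6^(4+2) ≡ 12 (mod 13).
Result is 12 ≡ −1, so (6/13) = −1.

-1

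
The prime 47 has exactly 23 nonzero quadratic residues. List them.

Square k = 1,…,23 (k and 47−k give the same square):
1²=1, 2²=4, 3²=9, 4²=16, 5²=25, 6²=36, 7²≡2, 8²≡17, 9²≡34, 10²≡6, 11²≡27, 12²≡3, 13²≡28, 14²≡8, 15²≡37, 16²≡21, 17²≡7, 18²≡42, 19²≡32, 20²≡24, 21²≡18, 22²≡14, 23²≡12 (mod 47).
So the quadratic residues mod 47 are {1, 2, 3, 4, 6, 7, 8, 9, 12, 14, 16, 17, 18, 21, 24, 25, 27, 28, 32, 34, 36, 37, 42}.

1 2 3 4 6 7 8 9 12 14 16 17 18 21 24 25 27 28 32 34 36 37 42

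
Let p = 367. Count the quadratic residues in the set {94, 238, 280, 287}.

2

(94/367) = +1 → QR.
(238/367) = -1 → non-residue.
(280/367) = -1 → non-residue.
(287/367) = +1 → QR.
Total quadratic residues among the 4: 2.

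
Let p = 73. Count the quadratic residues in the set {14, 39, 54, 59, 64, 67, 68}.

(14/73) = -1 → non-residue.
(39/73) = -1 → non-residue.
(54/73) = +1 → QR.
(59/73) = -1 → non-residue.
(64/73) = +1 → QR.
(67/73) = +1 → QR.
(68/73) = -1 → non-residue.
Total quadratic residues among the 7: 3.

3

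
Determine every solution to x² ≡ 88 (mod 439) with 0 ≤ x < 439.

Since 439 ≡ 3 (mod 4), a square root of 88 is 88^((439+1)/4) = 88^110 mod 439.
Repeated squaring: 88^2≡281, 88^4≡380, 88^8≡408, 88^16≡83, 88^32≡304, 88^64≡226 (mod 439).
88^110 = 88^(64+32+8+4+2) ≡ 379 (mod 439).
Check: 379² = 143641 ≡ 88 (mod 439). The two roots are 60 and 379.

60, 379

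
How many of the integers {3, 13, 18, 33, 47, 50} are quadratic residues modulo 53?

2

(3/53) = -1 → non-residue.
(13/53) = +1 → QR.
(18/53) = -1 → non-residue.
(33/53) = -1 → non-residue.
(47/53) = +1 → QR.
(50/53) = -1 → non-residue.
Total quadratic residues among the 6: 2.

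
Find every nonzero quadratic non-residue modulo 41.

3,6,7,11,12,13,14,15,17,19,22,24,26,27,28,29,30,34,35,38

Square k = 1,…,20 (k and 41−k give the same square):
1²=1, 2²=4, 3²=9, 4²=16, 5²=25, 6²=36, 7²≡8, 8²≡23, 9²≡40, 10²≡18, 11²≡39, 12²≡21, 13²≡5, 14²≡32, 15²≡20, 16²≡10, 17²≡2, 18²≡37, 19²≡33, 20²≡31 (mod 41).
The residues are {1, 2, 4, 5, 8, 9, 10, 16, 18, 20, 21, 23, 25, 31, 32, 33, 36, 37, 39, 40}; the non-residues are the remaining 20 nonzero classes.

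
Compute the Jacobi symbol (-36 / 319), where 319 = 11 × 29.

-1

First reduce: -36 ≡ 283 (mod 319).
Reciprocity: 283 ≡ 3 and 319 ≡ 3 (mod 4), so (283/319) = −(319/283).
Reduce top mod 283: now compute (36/283).
Pull out 2^2: since 283 ≡ 3 (mod 8), (2/283) = -1, so (2/283)^2 = +1.
Reciprocity: 9 ≡ 1 and 283 ≡ 3 (mod 4), so (9/283) = +(283/9).
Reduce top mod 9: now compute (4/9).
Pull out 2^2: since 9 ≡ 1 (mod 8), (2/9) = +1, so (2/9)^2 = +1.
Reached (1/9) = 1. Collecting the sign flips along the way, the symbol is -1.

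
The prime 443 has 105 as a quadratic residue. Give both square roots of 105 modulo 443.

170, 273

Since 443 ≡ 3 (mod 4), a square root of 105 is 105^((443+1)/4) = 105^111 mod 443.
Repeated squaring: 105^2≡393, 105^4≡285, 105^8≡156, 105^16≡414, 105^32≡398, 105^64≡253 (mod 443).
105^111 = 105^(64+32+8+4+2+1) ≡ 170 (mod 443).
Check: 170² = 28900 ≡ 105 (mod 443). The two roots are 170 and 273.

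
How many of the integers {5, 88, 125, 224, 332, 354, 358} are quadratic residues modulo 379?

5

(5/379) = +1 → QR.
(88/379) = +1 → QR.
(125/379) = +1 → QR.
(224/379) = +1 → QR.
(332/379) = +1 → QR.
(354/379) = -1 → non-residue.
(358/379) = -1 → non-residue.
Total quadratic residues among the 7: 5.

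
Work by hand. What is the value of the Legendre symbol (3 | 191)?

Reciprocity: 3 ≡ 3 and 191 ≡ 3 (mod 4), so (3/191) = −(191/3).
Reduce top mod 3: now compute (2/3).
Pull out 2: since 3 ≡ 3 (mod 8), (2/3) = -1.
Reached (1/3) = 1. Collecting the sign flips along the way, the symbol is +1.

1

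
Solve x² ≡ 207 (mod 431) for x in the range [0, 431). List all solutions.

Since 431 ≡ 3 (mod 4), a square root of 207 is 207^((431+1)/4) = 207^108 mod 431.
Repeated squaring: 207^2≡180, 207^4≡75, 207^8≡22, 207^16≡53, 207^32≡223, 207^64≡164 (mod 431).
207^108 = 207^(64+32+8+4) ≡ 352 (mod 431).
Check: 352² = 123904 ≡ 207 (mod 431). The two roots are 79 and 352.

79, 352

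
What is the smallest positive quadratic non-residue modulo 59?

(2/59) = −1, so 2 is the smallest positive non-residue mod 59.

2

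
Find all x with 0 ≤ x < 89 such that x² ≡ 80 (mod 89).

13, 76

89 ≡ 1 (mod 4), so we find a root by search.
Trying successive values, 13² = 169 ≡ 80 (mod 89). The other root is 89 − 13 = 76.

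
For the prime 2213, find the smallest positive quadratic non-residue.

2

(2/2213) = −1, so 2 is the smallest positive non-residue mod 2213.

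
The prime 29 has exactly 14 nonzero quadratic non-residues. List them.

Square k = 1,…,14 (k and 29−k give the same square):
1²=1, 2²=4, 3²=9, 4²=16, 5²=25, 6²≡7, 7²≡20, 8²≡6, 9²≡23, 10²≡13, 11²≡5, 12²≡28, 13²≡24, 14²≡22 (mod 29).
The residues are {1, 4, 5, 6, 7, 9, 13, 16, 20, 22, 23, 24, 25, 28}; the non-residues are the remaining 14 nonzero classes.

2 3 8 10 11 12 14 15 17 18 19 21 26 27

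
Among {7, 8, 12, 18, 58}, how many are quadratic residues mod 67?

(7/67) = -1 → non-residue.
(8/67) = -1 → non-residue.
(12/67) = -1 → non-residue.
(18/67) = -1 → non-residue.
(58/67) = -1 → non-residue.
Total quadratic residues among the 5: 0.

0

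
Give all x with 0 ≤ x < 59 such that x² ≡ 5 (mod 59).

Since 59 ≡ 3 (mod 4), a square root of 5 is 5^((59+1)/4) = 5^15 mod 59.
Repeated squaring: 5^2≡25, 5^4≡35, 5^8≡45 (mod 59).
5^15 = 5^(8+4+2+1) ≡ 51 (mod 59).
Check: 51² = 2601 ≡ 5 (mod 59). The two roots are 8 and 51.

8, 51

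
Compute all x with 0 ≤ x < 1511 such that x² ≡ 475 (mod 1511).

Since 1511 ≡ 3 (mod 4), a square root of 475 is 475^((1511+1)/4) = 475^378 mod 1511.
Repeated squaring: 475^2≡486, 475^4≡480, 475^8≡728, 475^16≡1134, 475^32≡95, 475^64≡1470, 475^128≡170, 475^256≡191 (mod 1511).
475^378 = 475^(256+64+32+16+8+2) ≡ 896 (mod 1511).
Check: 896² = 802816 ≡ 475 (mod 1511). The two roots are 615 and 896.

615, 896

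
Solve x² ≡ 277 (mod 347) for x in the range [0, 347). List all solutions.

Since 347 ≡ 3 (mod 4), a square root of 277 is 277^((347+1)/4) = 277^87 mod 347.
Repeated squaring: 277^2≡42, 277^4≡29, 277^8≡147, 277^16≡95, 277^32≡3, 277^64≡9 (mod 347).
277^87 = 277^(64+16+4+2+1) ≡ 113 (mod 347).
Check: 113² = 12769 ≡ 277 (mod 347). The two roots are 113 and 234.

113, 234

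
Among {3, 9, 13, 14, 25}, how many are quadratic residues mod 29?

3

(3/29) = -1 → non-residue.
(9/29) = +1 → QR.
(13/29) = +1 → QR.
(14/29) = -1 → non-residue.
(25/29) = +1 → QR.
Total quadratic residues among the 5: 3.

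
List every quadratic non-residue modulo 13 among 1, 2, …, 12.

Square k = 1,…,6 (k and 13−k give the same square):
1²=1, 2²=4, 3²=9, 4²≡3, 5²≡12, 6²≡10 (mod 13).
The residues are {1, 3, 4, 9, 10, 12}; the non-residues are the remaining 6 nonzero classes.

2, 5, 6, 7, 8, 11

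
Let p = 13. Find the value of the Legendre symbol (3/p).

1

Reciprocity: 3 ≡ 3 and 13 ≡ 1 (mod 4), so (3/13) = +(13/3).
Reduce top mod 3: now compute (1/3).
Reached (1/3) = 1. Collecting the sign flips along the way, the symbol is +1.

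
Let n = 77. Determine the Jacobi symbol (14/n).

Pull out 2: since 77 ≡ 5 (mod 8), (2/77) = -1.
Reciprocity: 7 ≡ 3 and 77 ≡ 1 (mod 4), so (7/77) = +(77/7).
Reduce top mod 7: now compute (0/7).
Top reduces to 0: gcd > 1, so the symbol is 0.

0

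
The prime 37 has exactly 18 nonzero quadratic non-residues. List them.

Square k = 1,…,18 (k and 37−k give the same square):
1²=1, 2²=4, 3²=9, 4²=16, 5²=25, 6²=36, 7²≡12, 8²≡27, 9²≡7, 10²≡26, 11²≡10, 12²≡33, 13²≡21, 14²≡11, 15²≡3, 16²≡34, 17²≡30, 18²≡28 (mod 37).
The residues are {1, 3, 4, 7, 9, 10, 11, 12, 16, 21, 25, 26, 27, 28, 30, 33, 34, 36}; the non-residues are the remaining 18 nonzero classes.

2 5 6 8 13 14 15 17 18 19 20 22 23 24 29 31 32 35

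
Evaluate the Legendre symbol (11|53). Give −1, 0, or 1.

1

Euler's criterion: (11/53) ≡ 11^26 (mod 53).
11^2 ≡ 15 (mod 53)
11^4 ≡ 13 (mod 53)
11^8 ≡ 10 (mod 53)
11^16 ≡ 47 (mod 53)
11^26 = 11^(16+8+2) ≡ 1 (mod 53).
Result is 1, so (11/53) = 1.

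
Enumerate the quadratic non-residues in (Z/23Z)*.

Square k = 1,…,11 (k and 23−k give the same square):
1²=1, 2²=4, 3²=9, 4²=16, 5²≡2, 6²≡13, 7²≡3, 8²≡18, 9²≡12, 10²≡8, 11²≡6 (mod 23).
The residues are {1, 2, 3, 4, 6, 8, 9, 12, 13, 16, 18}; the non-residues are the remaining 11 nonzero classes.

5 7 10 11 14 15 17 19 20 21 22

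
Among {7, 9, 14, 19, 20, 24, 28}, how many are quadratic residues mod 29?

5

(7/29) = +1 → QR.
(9/29) = +1 → QR.
(14/29) = -1 → non-residue.
(19/29) = -1 → non-residue.
(20/29) = +1 → QR.
(24/29) = +1 → QR.
(28/29) = +1 → QR.
Total quadratic residues among the 7: 5.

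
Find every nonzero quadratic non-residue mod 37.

Square k = 1,…,18 (k and 37−k give the same square):
1²=1, 2²=4, 3²=9, 4²=16, 5²=25, 6²=36, 7²≡12, 8²≡27, 9²≡7, 10²≡26, 11²≡10, 12²≡33, 13²≡21, 14²≡11, 15²≡3, 16²≡34, 17²≡30, 18²≡28 (mod 37).
The residues are {1, 3, 4, 7, 9, 10, 11, 12, 16, 21, 25, 26, 27, 28, 30, 33, 34, 36}; the non-residues are the remaining 18 nonzero classes.

2 5 6 8 13 14 15 17 18 19 20 22 23 24 29 31 32 35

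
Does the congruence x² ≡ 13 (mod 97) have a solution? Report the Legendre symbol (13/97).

-1

Reciprocity: 13 ≡ 1 and 97 ≡ 1 (mod 4), so (13/97) = +(97/13).
Reduce top mod 13: now compute (6/13).
Pull out 2: since 13 ≡ 5 (mod 8), (2/13) = -1.
Reciprocity: 3 ≡ 3 and 13 ≡ 1 (mod 4), so (3/13) = +(13/3).
Reduce top mod 3: now compute (1/3).
Reached (1/3) = 1. Collecting the sign flips along the way, the symbol is -1.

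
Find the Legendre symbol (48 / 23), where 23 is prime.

First reduce: 48 ≡ 2 (mod 23).
Pull out 2: since 23 ≡ 7 (mod 8), (2/23) = +1.
Reached (1/23) = 1. Collecting the sign flips along the way, the symbol is +1.

1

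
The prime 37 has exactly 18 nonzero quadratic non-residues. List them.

2 5 6 8 13 14 15 17 18 19 20 22 23 24 29 31 32 35

Square k = 1,…,18 (k and 37−k give the same square):
1²=1, 2²=4, 3²=9, 4²=16, 5²=25, 6²=36, 7²≡12, 8²≡27, 9²≡7, 10²≡26, 11²≡10, 12²≡33, 13²≡21, 14²≡11, 15²≡3, 16²≡34, 17²≡30, 18²≡28 (mod 37).
The residues are {1, 3, 4, 7, 9, 10, 11, 12, 16, 21, 25, 26, 27, 28, 30, 33, 34, 36}; the non-residues are the remaining 18 nonzero classes.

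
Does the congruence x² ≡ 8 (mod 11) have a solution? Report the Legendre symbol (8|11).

Pull out 2^3: since 11 ≡ 3 (mod 8), (2/11) = -1, so (2/11)^3 = -1.
Reached (1/11) = 1. Collecting the sign flips along the way, the symbol is -1.

-1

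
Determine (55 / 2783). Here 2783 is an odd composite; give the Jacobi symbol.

0

Reciprocity: 55 ≡ 3 and 2783 ≡ 3 (mod 4), so (55/2783) = −(2783/55).
Reduce top mod 55: now compute (33/55).
Reciprocity: 33 ≡ 1 and 55 ≡ 3 (mod 4), so (33/55) = +(55/33).
Reduce top mod 33: now compute (22/33).
Pull out 2: since 33 ≡ 1 (mod 8), (2/33) = +1.
Reciprocity: 11 ≡ 3 and 33 ≡ 1 (mod 4), so (11/33) = +(33/11).
Reduce top mod 11: now compute (0/11).
Top reduces to 0: gcd > 1, so the symbol is 0.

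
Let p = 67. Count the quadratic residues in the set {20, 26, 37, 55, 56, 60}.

5

(20/67) = -1 → non-residue.
(26/67) = +1 → QR.
(37/67) = +1 → QR.
(55/67) = +1 → QR.
(56/67) = +1 → QR.
(60/67) = +1 → QR.
Total quadratic residues among the 6: 5.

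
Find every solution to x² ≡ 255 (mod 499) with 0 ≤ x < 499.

Since 499 ≡ 3 (mod 4), a square root of 255 is 255^((499+1)/4) = 255^125 mod 499.
Repeated squaring: 255^2≡155, 255^4≡73, 255^8≡339, 255^16≡151, 255^32≡346, 255^64≡455 (mod 499).
255^125 = 255^(64+32+16+8+4+1) ≡ 57 (mod 499).
Check: 57² = 3249 ≡ 255 (mod 499). The two roots are 57 and 442.

57, 442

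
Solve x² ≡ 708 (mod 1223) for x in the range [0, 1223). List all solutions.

Since 1223 ≡ 3 (mod 4), a square root of 708 is 708^((1223+1)/4) = 708^306 mod 1223.
Repeated squaring: 708^2≡1057, 708^4≡650, 708^8≡565, 708^16≡22, 708^32≡484, 708^64≡663, 708^128≡512, 708^256≡422 (mod 1223).
708^306 = 708^(256+32+16+2) ≡ 119 (mod 1223).
Check: 119² = 14161 ≡ 708 (mod 1223). The two roots are 119 and 1104.

119, 1104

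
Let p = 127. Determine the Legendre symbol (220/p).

Euler's criterion: (220/127) ≡ 93^63 (mod 127).
93^2 ≡ 13 (mod 127)
93^4 ≡ 42 (mod 127)
93^8 ≡ 113 (mod 127)
93^16 ≡ 69 (mod 127)
93^32 ≡ 62 (mod 127)
93^63 = 93^(32+16+8+4+2+1) ≡ 126 (mod 127).
Result is 126 ≡ −1, so (220/127) = −1.

-1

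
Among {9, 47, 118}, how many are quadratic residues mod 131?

(9/131) = +1 → QR.
(47/131) = -1 → non-residue.
(118/131) = -1 → non-residue.
Total quadratic residues among the 3: 1.

1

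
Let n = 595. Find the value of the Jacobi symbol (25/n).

Reciprocity: 25 ≡ 1 and 595 ≡ 3 (mod 4), so (25/595) = +(595/25).
Reduce top mod 25: now compute (20/25).
Pull out 2^2: since 25 ≡ 1 (mod 8), (2/25) = +1, so (2/25)^2 = +1.
Reciprocity: 5 ≡ 1 and 25 ≡ 1 (mod 4), so (5/25) = +(25/5).
Reduce top mod 5: now compute (0/5).
Top reduces to 0: gcd > 1, so the symbol is 0.

0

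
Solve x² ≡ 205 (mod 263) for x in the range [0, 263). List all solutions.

Since 263 ≡ 3 (mod 4), a square root of 205 is 205^((263+1)/4) = 205^66 mod 263.
Repeated squaring: 205^2≡208, 205^4≡132, 205^8≡66, 205^16≡148, 205^32≡75, 205^64≡102 (mod 263).
205^66 = 205^(64+2) ≡ 176 (mod 263).
Check: 176² = 30976 ≡ 205 (mod 263). The two roots are 87 and 176.

87, 176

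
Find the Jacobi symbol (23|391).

Reciprocity: 23 ≡ 3 and 391 ≡ 3 (mod 4), so (23/391) = −(391/23).
Reduce top mod 23: now compute (0/23).
Top reduces to 0: gcd > 1, so the symbol is 0.

0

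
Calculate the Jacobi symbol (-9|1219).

-1

First reduce: -9 ≡ 1210 (mod 1219).
Pull out 2: since 1219 ≡ 3 (mod 8), (2/1219) = -1.
Reciprocity: 605 ≡ 1 and 1219 ≡ 3 (mod 4), so (605/1219) = +(1219/605).
Reduce top mod 605: now compute (9/605).
Reciprocity: 9 ≡ 1 and 605 ≡ 1 (mod 4), so (9/605) = +(605/9).
Reduce top mod 9: now compute (2/9).
Pull out 2: since 9 ≡ 1 (mod 8), (2/9) = +1.
Reached (1/9) = 1. Collecting the sign flips along the way, the symbol is -1.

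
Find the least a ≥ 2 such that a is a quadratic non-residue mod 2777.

(2/2777) = +1, so 2 is a residue.
(3/2777) = −1, so 3 is the smallest positive non-residue mod 2777.

3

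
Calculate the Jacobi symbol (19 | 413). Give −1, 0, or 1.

Reciprocity: 19 ≡ 3 and 413 ≡ 1 (mod 4), so (19/413) = +(413/19).
Reduce top mod 19: now compute (14/19).
Pull out 2: since 19 ≡ 3 (mod 8), (2/19) = -1.
Reciprocity: 7 ≡ 3 and 19 ≡ 3 (mod 4), so (7/19) = −(19/7).
Reduce top mod 7: now compute (5/7).
Reciprocity: 5 ≡ 1 and 7 ≡ 3 (mod 4), so (5/7) = +(7/5).
Reduce top mod 5: now compute (2/5).
Pull out 2: since 5 ≡ 5 (mod 8), (2/5) = -1.
Reached (1/5) = 1. Collecting the sign flips along the way, the symbol is -1.

-1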